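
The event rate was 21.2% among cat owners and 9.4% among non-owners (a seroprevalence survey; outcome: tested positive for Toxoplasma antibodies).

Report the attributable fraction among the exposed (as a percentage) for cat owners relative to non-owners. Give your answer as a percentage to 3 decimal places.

AR% = (0.2120 − 0.0940) / 0.2120 = 0.5566 → 55.660%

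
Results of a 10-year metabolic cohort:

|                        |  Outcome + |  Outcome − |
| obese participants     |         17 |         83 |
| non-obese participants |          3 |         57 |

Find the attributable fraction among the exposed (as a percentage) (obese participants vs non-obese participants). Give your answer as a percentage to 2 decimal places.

AR% ≈ 70.59%

risk, obese participants = 17/100 = 0.1700
risk, non-obese participants = 3/60 = 0.0500
AR% = (0.1700 − 0.0500) / 0.1700 = 0.7059 → 70.59%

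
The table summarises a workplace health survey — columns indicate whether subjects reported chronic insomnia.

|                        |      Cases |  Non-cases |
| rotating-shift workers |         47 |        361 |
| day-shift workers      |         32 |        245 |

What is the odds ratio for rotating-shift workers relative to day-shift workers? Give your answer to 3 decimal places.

OR = 0.997

odds, rotating-shift workers = 47/361 = 0.1302
odds, day-shift workers = 32/245 = 0.1306
OR = 0.1302 / 0.1306 = 0.997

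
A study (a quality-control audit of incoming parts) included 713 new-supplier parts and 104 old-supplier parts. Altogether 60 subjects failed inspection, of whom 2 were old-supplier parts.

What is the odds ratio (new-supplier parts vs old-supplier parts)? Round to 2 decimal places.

OR = 4.52

new-supplier parts with the outcome: 60 − 2 = 58
new-supplier parts without the outcome: 713 − 58 = 655
old-supplier parts without the outcome: 104 − 2 = 102
odds, new-supplier parts = 58/655 = 0.08855
odds, old-supplier parts = 2/102 = 0.01961
OR = 0.08855 / 0.01961 = 4.52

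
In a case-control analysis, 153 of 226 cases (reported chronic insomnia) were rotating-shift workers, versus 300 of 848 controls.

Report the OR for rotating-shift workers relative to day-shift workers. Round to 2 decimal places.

OR = (153 × 548) / (300 × 73) = 83844/21900 ≈ 3.83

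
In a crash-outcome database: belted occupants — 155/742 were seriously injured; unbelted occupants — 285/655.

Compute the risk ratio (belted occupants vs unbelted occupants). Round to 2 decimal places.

0.48

risk, belted occupants = 155/742 = 0.2089
risk, unbelted occupants = 285/655 = 0.4351
RR = 0.2089 / 0.4351 = 0.48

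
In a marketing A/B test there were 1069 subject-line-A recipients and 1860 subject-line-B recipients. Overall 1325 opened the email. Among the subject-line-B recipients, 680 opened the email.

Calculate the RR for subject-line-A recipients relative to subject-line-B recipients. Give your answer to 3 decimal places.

subject-line-A recipients with the outcome: 1325 − 680 = 645
subject-line-A recipients without the outcome: 1069 − 645 = 424
subject-line-B recipients without the outcome: 1860 − 680 = 1180
risk, subject-line-A recipients = 645/1069 = 0.6034
risk, subject-line-B recipients = 680/1860 = 0.3656
RR = 0.6034 / 0.3656 = 1.650

1.650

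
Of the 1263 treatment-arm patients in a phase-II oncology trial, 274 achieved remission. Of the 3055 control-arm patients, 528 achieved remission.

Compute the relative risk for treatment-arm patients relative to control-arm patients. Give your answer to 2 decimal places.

risk, treatment-arm patients = 274/1263 = 0.2169
risk, control-arm patients = 528/3055 = 0.1728
RR = 0.2169 / 0.1728 = 1.26

1.26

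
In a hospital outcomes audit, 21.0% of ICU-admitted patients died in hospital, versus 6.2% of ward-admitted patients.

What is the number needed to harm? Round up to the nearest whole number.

7

absolute risk difference = 0.148000
1 / 0.148000 = 6.757 → round up → 7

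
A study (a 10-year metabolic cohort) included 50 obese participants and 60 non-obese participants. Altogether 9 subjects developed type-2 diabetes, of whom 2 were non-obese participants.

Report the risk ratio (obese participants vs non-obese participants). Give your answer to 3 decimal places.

RR: 4.200

obese participants with the outcome: 9 − 2 = 7
obese participants without the outcome: 50 − 7 = 43
non-obese participants without the outcome: 60 − 2 = 58
risk, obese participants = 7/50 = 0.14000
risk, non-obese participants = 2/60 = 0.03333
RR = 0.14000 / 0.03333 = 4.200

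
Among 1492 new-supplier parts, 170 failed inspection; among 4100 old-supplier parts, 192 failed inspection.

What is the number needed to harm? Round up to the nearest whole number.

15

risk, new-supplier parts = 170/1492 = 0.113941
risk, old-supplier parts = 192/4100 = 0.046829
absolute risk difference = 0.067112
1 / 0.067112 = 14.900 → round up → 15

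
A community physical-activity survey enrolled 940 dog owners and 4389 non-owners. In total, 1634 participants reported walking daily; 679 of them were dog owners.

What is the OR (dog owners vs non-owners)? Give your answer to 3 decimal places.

dog owners without the outcome: 940 − 679 = 261
non-owners with the outcome: 1634 − 679 = 955
non-owners without the outcome: 4389 − 955 = 3434
OR = (679 × 3434) / (261 × 955) = 2331686/249255 ≈ 9.355

9.355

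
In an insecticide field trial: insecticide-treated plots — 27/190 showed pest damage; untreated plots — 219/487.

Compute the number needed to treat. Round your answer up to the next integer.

risk, insecticide-treated plots = 27/190 = 0.142105
risk, untreated plots = 219/487 = 0.449692
absolute risk difference = 0.307587
1 / 0.307587 = 3.251 → round up → 4

NNT: 4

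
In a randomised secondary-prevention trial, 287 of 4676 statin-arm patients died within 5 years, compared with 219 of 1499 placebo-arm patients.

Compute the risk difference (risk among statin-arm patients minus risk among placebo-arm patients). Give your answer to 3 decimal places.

RD ≈ -0.085

risk, statin-arm patients = 287/4676 = 0.0614
risk, placebo-arm patients = 219/1499 = 0.1461
risk difference = 0.0614 − 0.1461 = -0.085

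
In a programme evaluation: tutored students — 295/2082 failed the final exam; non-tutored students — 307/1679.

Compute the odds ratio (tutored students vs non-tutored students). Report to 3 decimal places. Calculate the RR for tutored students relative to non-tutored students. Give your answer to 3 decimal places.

odds, tutored students = 295/1787 = 0.1651
odds, non-tutored students = 307/1372 = 0.2238
OR = 0.1651 / 0.2238 = 0.738
risk, tutored students = 295/2082 = 0.1417
risk, non-tutored students = 307/1679 = 0.1828
RR = 0.1417 / 0.1828 = 0.775

OR = 0.738; RR = 0.775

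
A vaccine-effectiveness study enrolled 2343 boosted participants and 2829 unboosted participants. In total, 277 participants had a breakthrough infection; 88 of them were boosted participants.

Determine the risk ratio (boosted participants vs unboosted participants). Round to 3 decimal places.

boosted participants without the outcome: 2343 − 88 = 2255
unboosted participants with the outcome: 277 − 88 = 189
unboosted participants without the outcome: 2829 − 189 = 2640
risk, boosted participants = 88/2343 = 0.03756
risk, unboosted participants = 189/2829 = 0.06681
RR = 0.03756 / 0.06681 = 0.562

RR = 0.562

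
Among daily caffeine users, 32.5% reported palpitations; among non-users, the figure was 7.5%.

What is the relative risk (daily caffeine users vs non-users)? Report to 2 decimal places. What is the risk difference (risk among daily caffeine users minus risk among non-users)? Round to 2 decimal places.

RR = 0.3250 / 0.0750 = 4.33
risk difference = 0.3250 − 0.0750 = 0.25

RR = 4.33; RD = 0.25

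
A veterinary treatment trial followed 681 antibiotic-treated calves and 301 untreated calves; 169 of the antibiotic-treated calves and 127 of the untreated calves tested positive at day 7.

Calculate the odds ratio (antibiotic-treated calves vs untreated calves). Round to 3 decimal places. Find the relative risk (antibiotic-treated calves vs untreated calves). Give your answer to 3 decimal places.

OR = 0.452; RR = 0.588

OR = (169 × 174) / (512 × 127) = 29406/65024 ≈ 0.452
risk, antibiotic-treated calves = 169/681 = 0.2482
risk, untreated calves = 127/301 = 0.4219
RR = 0.2482 / 0.4219 = 0.588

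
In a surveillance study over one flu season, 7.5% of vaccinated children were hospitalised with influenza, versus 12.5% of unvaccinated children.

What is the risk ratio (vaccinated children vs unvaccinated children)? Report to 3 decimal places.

RR = 0.0750 / 0.1250 = 0.600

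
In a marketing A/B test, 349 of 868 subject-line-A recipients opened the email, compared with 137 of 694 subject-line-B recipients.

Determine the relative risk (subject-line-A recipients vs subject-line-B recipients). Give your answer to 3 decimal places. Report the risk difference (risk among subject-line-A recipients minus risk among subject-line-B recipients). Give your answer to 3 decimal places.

RR = 2.037; RD = 0.205

risk, subject-line-A recipients = 349/868 = 0.4021
risk, subject-line-B recipients = 137/694 = 0.1974
RR = 0.4021 / 0.1974 = 2.037
risk difference = 0.4021 − 0.1974 = 0.205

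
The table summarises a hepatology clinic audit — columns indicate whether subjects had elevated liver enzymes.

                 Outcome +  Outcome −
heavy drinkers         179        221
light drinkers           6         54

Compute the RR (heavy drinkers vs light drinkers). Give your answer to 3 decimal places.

risk, heavy drinkers = 179/400 = 0.4475
risk, light drinkers = 6/60 = 0.1000
RR = 0.4475 / 0.1000 = 4.475

RR = 4.475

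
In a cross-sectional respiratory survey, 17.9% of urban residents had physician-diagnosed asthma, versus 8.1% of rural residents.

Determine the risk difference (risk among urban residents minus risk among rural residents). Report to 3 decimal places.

risk difference = 0.1790 − 0.0810 = 0.098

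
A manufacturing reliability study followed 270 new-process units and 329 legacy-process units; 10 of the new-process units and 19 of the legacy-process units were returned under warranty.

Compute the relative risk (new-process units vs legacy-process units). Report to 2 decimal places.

0.64

risk, new-process units = 10/270 = 0.03704
risk, legacy-process units = 19/329 = 0.05775
RR = 0.03704 / 0.05775 = 0.64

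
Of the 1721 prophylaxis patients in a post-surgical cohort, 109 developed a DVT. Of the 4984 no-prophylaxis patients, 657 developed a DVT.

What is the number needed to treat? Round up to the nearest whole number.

15

risk, prophylaxis patients = 109/1721 = 0.063335
risk, no-prophylaxis patients = 657/4984 = 0.131822
absolute risk difference = 0.068487
1 / 0.068487 = 14.601 → round up → 15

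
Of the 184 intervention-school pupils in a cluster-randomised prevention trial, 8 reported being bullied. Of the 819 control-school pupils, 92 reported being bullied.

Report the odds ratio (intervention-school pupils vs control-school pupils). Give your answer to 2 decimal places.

OR = (8 × 727) / (176 × 92) = 5816/16192 ≈ 0.36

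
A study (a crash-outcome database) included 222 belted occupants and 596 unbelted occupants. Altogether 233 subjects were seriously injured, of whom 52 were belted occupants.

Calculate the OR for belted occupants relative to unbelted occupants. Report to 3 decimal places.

belted occupants without the outcome: 222 − 52 = 170
unbelted occupants with the outcome: 233 − 52 = 181
unbelted occupants without the outcome: 596 − 181 = 415
OR = (52 × 415) / (170 × 181) = 21580/30770 ≈ 0.701

OR = 0.701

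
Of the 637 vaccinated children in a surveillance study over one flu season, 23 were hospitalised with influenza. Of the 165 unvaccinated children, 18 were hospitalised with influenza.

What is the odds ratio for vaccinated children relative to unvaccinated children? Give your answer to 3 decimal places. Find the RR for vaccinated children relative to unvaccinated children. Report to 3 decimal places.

odds, vaccinated children = 23/614 = 0.03746
odds, unvaccinated children = 18/147 = 0.12245
OR = 0.03746 / 0.12245 = 0.306
risk, vaccinated children = 23/637 = 0.03611
risk, unvaccinated children = 18/165 = 0.10909
RR = 0.03611 / 0.10909 = 0.331

OR = 0.306; RR = 0.331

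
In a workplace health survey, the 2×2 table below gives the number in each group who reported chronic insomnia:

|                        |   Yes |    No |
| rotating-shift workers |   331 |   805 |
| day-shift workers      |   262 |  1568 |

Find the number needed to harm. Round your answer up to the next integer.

7

risk, rotating-shift workers = 331/1136 = 0.291373
risk, day-shift workers = 262/1830 = 0.143169
absolute risk difference = 0.148204
1 / 0.148204 = 6.747 → round up → 7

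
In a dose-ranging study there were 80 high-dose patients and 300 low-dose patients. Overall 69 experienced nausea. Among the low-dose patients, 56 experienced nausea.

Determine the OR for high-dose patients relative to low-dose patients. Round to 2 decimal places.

OR ≈ 0.85

high-dose patients with the outcome: 69 − 56 = 13
high-dose patients without the outcome: 80 − 13 = 67
low-dose patients without the outcome: 300 − 56 = 244
OR = (13 × 244) / (67 × 56) = 3172/3752 ≈ 0.85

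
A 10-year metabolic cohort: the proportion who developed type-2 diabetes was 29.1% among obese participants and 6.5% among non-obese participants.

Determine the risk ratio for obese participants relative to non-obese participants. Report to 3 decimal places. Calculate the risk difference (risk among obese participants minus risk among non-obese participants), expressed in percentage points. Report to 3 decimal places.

RR = 0.2910 / 0.0650 = 4.477
risk difference = 0.2910 − 0.0650 = 0.2260 → 22.600 percentage points

RR = 4.477; RD = 22.600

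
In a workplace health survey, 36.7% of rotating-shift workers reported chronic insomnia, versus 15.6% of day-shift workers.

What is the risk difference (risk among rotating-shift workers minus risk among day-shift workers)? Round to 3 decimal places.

risk difference = 0.3670 − 0.1560 = 0.211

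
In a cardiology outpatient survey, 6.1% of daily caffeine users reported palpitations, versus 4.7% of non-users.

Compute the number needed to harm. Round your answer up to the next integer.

NNH: 72

absolute risk difference = 0.014000
1 / 0.014000 = 71.429 → round up → 72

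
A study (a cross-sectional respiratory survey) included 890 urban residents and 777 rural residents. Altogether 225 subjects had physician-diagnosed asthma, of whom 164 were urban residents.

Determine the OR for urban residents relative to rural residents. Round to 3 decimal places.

urban residents without the outcome: 890 − 164 = 726
rural residents with the outcome: 225 − 164 = 61
rural residents without the outcome: 777 − 61 = 716
OR = (164 × 716) / (726 × 61) = 117424/44286 ≈ 2.651

OR: 2.651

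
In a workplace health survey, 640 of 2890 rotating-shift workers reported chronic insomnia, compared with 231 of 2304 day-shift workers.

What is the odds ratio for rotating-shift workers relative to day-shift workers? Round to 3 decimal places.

OR = 2.553

odds, rotating-shift workers = 640/2250 = 0.2844
odds, day-shift workers = 231/2073 = 0.1114
OR = 0.2844 / 0.1114 = 2.553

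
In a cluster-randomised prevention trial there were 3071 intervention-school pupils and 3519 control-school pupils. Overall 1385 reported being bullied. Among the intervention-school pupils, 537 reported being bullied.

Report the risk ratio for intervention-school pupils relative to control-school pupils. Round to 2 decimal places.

RR ≈ 0.73

intervention-school pupils without the outcome: 3071 − 537 = 2534
control-school pupils with the outcome: 1385 − 537 = 848
control-school pupils without the outcome: 3519 − 848 = 2671
risk, intervention-school pupils = 537/3071 = 0.1749
risk, control-school pupils = 848/3519 = 0.2410
RR = 0.1749 / 0.2410 = 0.73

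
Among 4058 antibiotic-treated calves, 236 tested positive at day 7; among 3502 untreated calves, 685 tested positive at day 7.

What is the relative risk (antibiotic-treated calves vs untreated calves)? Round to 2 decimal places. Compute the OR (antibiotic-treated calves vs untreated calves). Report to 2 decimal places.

RR = 0.30; OR = 0.25

risk, antibiotic-treated calves = 236/4058 = 0.0582
risk, untreated calves = 685/3502 = 0.1956
RR = 0.0582 / 0.1956 = 0.30
odds, antibiotic-treated calves = 236/3822 = 0.0617
odds, untreated calves = 685/2817 = 0.2432
OR = 0.0617 / 0.2432 = 0.25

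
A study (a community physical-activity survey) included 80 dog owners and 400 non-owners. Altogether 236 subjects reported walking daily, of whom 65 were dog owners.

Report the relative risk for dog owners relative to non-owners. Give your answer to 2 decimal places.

RR = 1.90

dog owners without the outcome: 80 − 65 = 15
non-owners with the outcome: 236 − 65 = 171
non-owners without the outcome: 400 − 171 = 229
risk, dog owners = 65/80 = 0.8125
risk, non-owners = 171/400 = 0.4275
RR = 0.8125 / 0.4275 = 1.90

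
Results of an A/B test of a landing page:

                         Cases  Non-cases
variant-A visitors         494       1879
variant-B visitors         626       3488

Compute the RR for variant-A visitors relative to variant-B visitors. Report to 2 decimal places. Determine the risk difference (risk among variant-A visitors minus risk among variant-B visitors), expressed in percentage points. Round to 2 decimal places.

RR = 1.37; RD = 5.60

risk, variant-A visitors = 494/2373 = 0.2082
risk, variant-B visitors = 626/4114 = 0.1522
RR = 0.2082 / 0.1522 = 1.37
risk difference = 0.2082 − 0.1522 = 0.0560 → 5.60 percentage points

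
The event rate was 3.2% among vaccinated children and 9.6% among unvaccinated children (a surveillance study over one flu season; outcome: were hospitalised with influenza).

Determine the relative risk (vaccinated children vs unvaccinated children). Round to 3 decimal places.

RR = 0.03200 / 0.09600 = 0.333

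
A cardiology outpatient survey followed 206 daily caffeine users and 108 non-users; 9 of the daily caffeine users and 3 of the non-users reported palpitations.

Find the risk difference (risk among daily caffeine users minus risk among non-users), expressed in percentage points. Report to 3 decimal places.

1.591

risk, daily caffeine users = 9/206 = 0.04369
risk, non-users = 3/108 = 0.02778
risk difference = 0.04369 − 0.02778 = 0.01591 → 1.591 percentage points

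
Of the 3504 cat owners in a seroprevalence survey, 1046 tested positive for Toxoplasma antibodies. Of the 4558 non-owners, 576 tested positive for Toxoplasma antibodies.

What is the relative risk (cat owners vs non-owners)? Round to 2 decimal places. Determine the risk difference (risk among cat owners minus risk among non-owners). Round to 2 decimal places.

risk, cat owners = 1046/3504 = 0.2985
risk, non-owners = 576/4558 = 0.1264
RR = 0.2985 / 0.1264 = 2.36
risk difference = 0.2985 − 0.1264 = 0.17

RR = 2.36; RD = 0.17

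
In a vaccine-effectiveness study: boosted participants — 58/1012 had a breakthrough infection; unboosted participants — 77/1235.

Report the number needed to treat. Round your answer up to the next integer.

risk, boosted participants = 58/1012 = 0.057312
risk, unboosted participants = 77/1235 = 0.062348
absolute risk difference = 0.005036
1 / 0.005036 = 198.570 → round up → 199

199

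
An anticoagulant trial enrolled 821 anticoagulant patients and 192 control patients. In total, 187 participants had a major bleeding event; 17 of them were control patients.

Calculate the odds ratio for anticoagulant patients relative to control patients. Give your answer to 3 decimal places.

anticoagulant patients with the outcome: 187 − 17 = 170
anticoagulant patients without the outcome: 821 − 170 = 651
control patients without the outcome: 192 − 17 = 175
OR = (170 × 175) / (651 × 17) = 29750/11067 ≈ 2.688

2.688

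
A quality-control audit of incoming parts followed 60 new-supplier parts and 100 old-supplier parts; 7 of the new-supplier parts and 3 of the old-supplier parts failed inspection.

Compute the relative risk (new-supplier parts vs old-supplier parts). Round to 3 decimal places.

risk, new-supplier parts = 7/60 = 0.11667
risk, old-supplier parts = 3/100 = 0.03000
RR = 0.11667 / 0.03000 = 3.889

3.889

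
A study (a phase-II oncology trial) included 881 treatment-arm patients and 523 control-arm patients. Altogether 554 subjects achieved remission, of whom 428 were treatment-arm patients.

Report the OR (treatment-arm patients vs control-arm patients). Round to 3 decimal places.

treatment-arm patients without the outcome: 881 − 428 = 453
control-arm patients with the outcome: 554 − 428 = 126
control-arm patients without the outcome: 523 − 126 = 397
OR = (428 × 397) / (453 × 126) = 169916/57078 ≈ 2.977

OR: 2.977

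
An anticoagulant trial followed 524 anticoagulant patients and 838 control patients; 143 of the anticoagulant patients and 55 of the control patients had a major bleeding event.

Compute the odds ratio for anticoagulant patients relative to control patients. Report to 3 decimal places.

OR = (143 × 783) / (381 × 55) = 111969/20955 ≈ 5.343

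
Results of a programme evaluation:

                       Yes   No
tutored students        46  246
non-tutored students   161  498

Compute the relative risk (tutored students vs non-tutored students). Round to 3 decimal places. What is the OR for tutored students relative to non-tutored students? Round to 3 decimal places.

risk, tutored students = 46/292 = 0.1575
risk, non-tutored students = 161/659 = 0.2443
RR = 0.1575 / 0.2443 = 0.645
odds, tutored students = 46/246 = 0.1870
odds, non-tutored students = 161/498 = 0.3233
OR = 0.1870 / 0.3233 = 0.578

RR = 0.645; OR = 0.578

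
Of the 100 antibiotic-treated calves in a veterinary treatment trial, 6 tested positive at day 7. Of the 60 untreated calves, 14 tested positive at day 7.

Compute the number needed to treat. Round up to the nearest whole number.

6

risk, antibiotic-treated calves = 6/100 = 0.060000
risk, untreated calves = 14/60 = 0.233333
absolute risk difference = 0.173333
1 / 0.173333 = 5.769 → round up → 6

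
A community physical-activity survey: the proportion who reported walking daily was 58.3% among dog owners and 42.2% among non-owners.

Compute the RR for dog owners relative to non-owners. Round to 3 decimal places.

RR = 0.5830 / 0.4220 = 1.382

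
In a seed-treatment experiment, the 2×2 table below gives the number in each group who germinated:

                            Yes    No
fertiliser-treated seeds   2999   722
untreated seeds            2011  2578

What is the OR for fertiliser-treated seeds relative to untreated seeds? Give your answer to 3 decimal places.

OR = (2999 × 2578) / (722 × 2011) = 7731422/1451942 ≈ 5.325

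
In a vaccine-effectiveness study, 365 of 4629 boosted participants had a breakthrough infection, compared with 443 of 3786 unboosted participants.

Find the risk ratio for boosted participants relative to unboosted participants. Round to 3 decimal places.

RR ≈ 0.674

risk, boosted participants = 365/4629 = 0.0789
risk, unboosted participants = 443/3786 = 0.1170
RR = 0.0789 / 0.1170 = 0.674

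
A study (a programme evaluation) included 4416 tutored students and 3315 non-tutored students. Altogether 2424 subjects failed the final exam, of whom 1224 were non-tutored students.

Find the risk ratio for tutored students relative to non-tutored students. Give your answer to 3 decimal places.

RR ≈ 0.736

tutored students with the outcome: 2424 − 1224 = 1200
tutored students without the outcome: 4416 − 1200 = 3216
non-tutored students without the outcome: 3315 − 1224 = 2091
risk, tutored students = 1200/4416 = 0.2717
risk, non-tutored students = 1224/3315 = 0.3692
RR = 0.2717 / 0.3692 = 0.736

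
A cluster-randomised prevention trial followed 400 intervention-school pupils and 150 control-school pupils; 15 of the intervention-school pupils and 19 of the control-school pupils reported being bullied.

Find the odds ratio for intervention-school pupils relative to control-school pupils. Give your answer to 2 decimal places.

odds, intervention-school pupils = 15/385 = 0.03896
odds, control-school pupils = 19/131 = 0.14504
OR = 0.03896 / 0.14504 = 0.27

OR: 0.27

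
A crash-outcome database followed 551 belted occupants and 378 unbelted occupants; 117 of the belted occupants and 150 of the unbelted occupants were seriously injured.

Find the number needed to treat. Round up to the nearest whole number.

risk, belted occupants = 117/551 = 0.212341
risk, unbelted occupants = 150/378 = 0.396825
absolute risk difference = 0.184484
1 / 0.184484 = 5.421 → round up → 6

NNT: 6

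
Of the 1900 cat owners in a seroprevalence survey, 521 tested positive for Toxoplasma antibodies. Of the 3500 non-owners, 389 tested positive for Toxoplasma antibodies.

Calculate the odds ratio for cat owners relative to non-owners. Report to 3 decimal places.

OR ≈ 3.022

odds, cat owners = 521/1379 = 0.3778
odds, non-owners = 389/3111 = 0.1250
OR = 0.3778 / 0.1250 = 3.022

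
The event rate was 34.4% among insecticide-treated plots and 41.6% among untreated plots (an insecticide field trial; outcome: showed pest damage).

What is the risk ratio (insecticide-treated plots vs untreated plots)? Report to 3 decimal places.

RR = 0.3440 / 0.4160 = 0.827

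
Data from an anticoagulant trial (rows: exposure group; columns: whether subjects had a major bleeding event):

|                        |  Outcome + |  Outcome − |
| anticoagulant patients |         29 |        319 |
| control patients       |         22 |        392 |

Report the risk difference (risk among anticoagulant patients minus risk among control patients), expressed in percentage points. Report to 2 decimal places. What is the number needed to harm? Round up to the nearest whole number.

RD = 3.02; NNH = 34

risk, anticoagulant patients = 29/348 = 0.0833
risk, control patients = 22/414 = 0.0531
risk difference = 0.0833 − 0.0531 = 0.0302 → 3.02 percentage points
absolute risk difference = 0.030193
1 / 0.030193 = 33.120 → round up → 34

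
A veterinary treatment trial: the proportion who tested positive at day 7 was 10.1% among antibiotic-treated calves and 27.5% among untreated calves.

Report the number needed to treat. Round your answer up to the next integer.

absolute risk difference = 0.174000
1 / 0.174000 = 5.747 → round up → 6

6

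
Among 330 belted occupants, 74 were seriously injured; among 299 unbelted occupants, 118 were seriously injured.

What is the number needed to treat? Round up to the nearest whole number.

risk, belted occupants = 74/330 = 0.224242
risk, unbelted occupants = 118/299 = 0.394649
absolute risk difference = 0.170406
1 / 0.170406 = 5.868 → round up → 6

NNT ≈ 6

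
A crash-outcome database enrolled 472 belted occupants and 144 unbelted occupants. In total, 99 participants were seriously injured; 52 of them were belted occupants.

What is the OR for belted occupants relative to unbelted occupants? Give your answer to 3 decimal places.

0.256

belted occupants without the outcome: 472 − 52 = 420
unbelted occupants with the outcome: 99 − 52 = 47
unbelted occupants without the outcome: 144 − 47 = 97
OR = (52 × 97) / (420 × 47) = 5044/19740 ≈ 0.256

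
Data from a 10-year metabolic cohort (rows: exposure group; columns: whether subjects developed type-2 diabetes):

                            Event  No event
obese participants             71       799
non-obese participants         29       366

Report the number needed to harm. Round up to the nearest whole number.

NNH: 123

risk, obese participants = 71/870 = 0.081609
risk, non-obese participants = 29/395 = 0.073418
absolute risk difference = 0.008191
1 / 0.008191 = 122.085 → round up → 123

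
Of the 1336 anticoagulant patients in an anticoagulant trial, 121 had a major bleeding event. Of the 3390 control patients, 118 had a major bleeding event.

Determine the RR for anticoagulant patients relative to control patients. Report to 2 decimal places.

risk, anticoagulant patients = 121/1336 = 0.09057
risk, control patients = 118/3390 = 0.03481
RR = 0.09057 / 0.03481 = 2.60

RR ≈ 2.60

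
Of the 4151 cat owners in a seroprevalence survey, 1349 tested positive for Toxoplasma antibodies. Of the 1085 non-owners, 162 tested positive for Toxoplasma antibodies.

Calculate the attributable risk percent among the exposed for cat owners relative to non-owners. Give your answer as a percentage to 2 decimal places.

risk, cat owners = 1349/4151 = 0.3250
risk, non-owners = 162/1085 = 0.1493
AR% = (0.3250 − 0.1493) / 0.3250 = 0.5406 → 54.06%

AR% ≈ 54.06%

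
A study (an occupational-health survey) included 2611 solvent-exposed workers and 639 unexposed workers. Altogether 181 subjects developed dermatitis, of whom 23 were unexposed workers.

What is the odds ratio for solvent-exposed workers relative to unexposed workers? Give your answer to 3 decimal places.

solvent-exposed workers with the outcome: 181 − 23 = 158
solvent-exposed workers without the outcome: 2611 − 158 = 2453
unexposed workers without the outcome: 639 − 23 = 616
odds, solvent-exposed workers = 158/2453 = 0.06441
odds, unexposed workers = 23/616 = 0.03734
OR = 0.06441 / 0.03734 = 1.725

OR ≈ 1.725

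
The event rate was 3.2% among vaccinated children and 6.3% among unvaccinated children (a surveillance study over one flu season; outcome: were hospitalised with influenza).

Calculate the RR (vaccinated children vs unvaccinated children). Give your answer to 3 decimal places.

RR = 0.03200 / 0.06300 = 0.508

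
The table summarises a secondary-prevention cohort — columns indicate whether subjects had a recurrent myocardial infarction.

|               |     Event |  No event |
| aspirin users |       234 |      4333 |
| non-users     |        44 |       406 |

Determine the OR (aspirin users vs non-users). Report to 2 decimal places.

odds, aspirin users = 234/4333 = 0.0540
odds, non-users = 44/406 = 0.1084
OR = 0.0540 / 0.1084 = 0.50

OR ≈ 0.50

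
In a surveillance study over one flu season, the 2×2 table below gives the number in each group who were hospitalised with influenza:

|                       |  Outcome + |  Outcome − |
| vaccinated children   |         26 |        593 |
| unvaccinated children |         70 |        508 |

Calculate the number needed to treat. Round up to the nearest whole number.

NNT ≈ 13

risk, vaccinated children = 26/619 = 0.042003
risk, unvaccinated children = 70/578 = 0.121107
absolute risk difference = 0.079104
1 / 0.079104 = 12.642 → round up → 13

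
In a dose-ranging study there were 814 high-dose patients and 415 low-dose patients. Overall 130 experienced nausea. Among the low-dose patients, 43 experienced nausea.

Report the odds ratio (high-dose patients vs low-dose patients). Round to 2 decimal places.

high-dose patients with the outcome: 130 − 43 = 87
high-dose patients without the outcome: 814 − 87 = 727
low-dose patients without the outcome: 415 − 43 = 372
OR = (87 × 372) / (727 × 43) = 32364/31261 ≈ 1.04

OR = 1.04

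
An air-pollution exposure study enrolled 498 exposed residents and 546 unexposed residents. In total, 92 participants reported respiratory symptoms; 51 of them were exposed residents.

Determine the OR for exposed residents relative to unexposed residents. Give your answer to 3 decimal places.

1.405

exposed residents without the outcome: 498 − 51 = 447
unexposed residents with the outcome: 92 − 51 = 41
unexposed residents without the outcome: 546 − 41 = 505
OR = (51 × 505) / (447 × 41) = 25755/18327 ≈ 1.405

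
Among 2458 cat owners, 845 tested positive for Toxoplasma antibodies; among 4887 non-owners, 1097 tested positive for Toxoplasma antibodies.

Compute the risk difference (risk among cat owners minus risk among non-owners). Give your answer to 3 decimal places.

RD ≈ 0.119

risk, cat owners = 845/2458 = 0.3438
risk, non-owners = 1097/4887 = 0.2245
risk difference = 0.3438 − 0.2245 = 0.119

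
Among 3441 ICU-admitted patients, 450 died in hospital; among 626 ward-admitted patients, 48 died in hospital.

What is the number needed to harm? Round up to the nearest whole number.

19

risk, ICU-admitted patients = 450/3441 = 0.130776
risk, ward-admitted patients = 48/626 = 0.076677
absolute risk difference = 0.054099
1 / 0.054099 = 18.485 → round up → 19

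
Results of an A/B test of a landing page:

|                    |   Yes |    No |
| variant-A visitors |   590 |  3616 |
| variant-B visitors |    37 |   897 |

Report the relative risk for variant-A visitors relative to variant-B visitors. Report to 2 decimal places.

3.54

risk, variant-A visitors = 590/4206 = 0.14028
risk, variant-B visitors = 37/934 = 0.03961
RR = 0.14028 / 0.03961 = 3.54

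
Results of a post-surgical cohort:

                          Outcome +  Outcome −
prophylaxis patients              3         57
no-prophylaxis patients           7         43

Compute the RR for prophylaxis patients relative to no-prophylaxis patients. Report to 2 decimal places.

risk, prophylaxis patients = 3/60 = 0.0500
risk, no-prophylaxis patients = 7/50 = 0.1400
RR = 0.0500 / 0.1400 = 0.36

RR = 0.36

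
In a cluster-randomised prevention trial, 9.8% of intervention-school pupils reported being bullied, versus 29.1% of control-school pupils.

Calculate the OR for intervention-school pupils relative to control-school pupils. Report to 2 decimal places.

odds, intervention-school pupils = 0.0980/0.9020 = 0.1086
odds, control-school pupils = 0.2910/0.7090 = 0.4104
OR = 0.1086 / 0.4104 = 0.26

OR ≈ 0.26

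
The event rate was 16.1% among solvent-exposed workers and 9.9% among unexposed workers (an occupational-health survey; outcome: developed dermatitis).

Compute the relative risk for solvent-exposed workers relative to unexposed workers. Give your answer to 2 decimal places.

RR = 0.1610 / 0.0990 = 1.63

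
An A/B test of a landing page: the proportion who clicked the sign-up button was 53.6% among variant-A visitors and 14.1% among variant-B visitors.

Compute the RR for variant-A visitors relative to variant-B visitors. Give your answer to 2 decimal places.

RR = 0.5360 / 0.1410 = 3.80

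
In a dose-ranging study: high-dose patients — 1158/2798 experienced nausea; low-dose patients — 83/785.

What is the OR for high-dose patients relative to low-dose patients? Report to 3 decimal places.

OR = (1158 × 702) / (1640 × 83) = 812916/136120 ≈ 5.972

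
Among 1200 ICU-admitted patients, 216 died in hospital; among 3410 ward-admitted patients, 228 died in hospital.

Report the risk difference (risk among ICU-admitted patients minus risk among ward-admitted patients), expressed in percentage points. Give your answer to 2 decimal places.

risk, ICU-admitted patients = 216/1200 = 0.1800
risk, ward-admitted patients = 228/3410 = 0.0669
risk difference = 0.1800 − 0.0669 = 0.1131 → 11.31 percentage points

RD: 11.31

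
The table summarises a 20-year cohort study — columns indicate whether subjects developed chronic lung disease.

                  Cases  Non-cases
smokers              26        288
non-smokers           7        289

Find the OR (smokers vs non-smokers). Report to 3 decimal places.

OR = (26 × 289) / (288 × 7) = 7514/2016 ≈ 3.727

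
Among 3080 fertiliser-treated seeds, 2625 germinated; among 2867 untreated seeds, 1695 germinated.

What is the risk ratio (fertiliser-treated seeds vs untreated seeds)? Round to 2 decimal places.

risk, fertiliser-treated seeds = 2625/3080 = 0.8523
risk, untreated seeds = 1695/2867 = 0.5912
RR = 0.8523 / 0.5912 = 1.44

RR = 1.44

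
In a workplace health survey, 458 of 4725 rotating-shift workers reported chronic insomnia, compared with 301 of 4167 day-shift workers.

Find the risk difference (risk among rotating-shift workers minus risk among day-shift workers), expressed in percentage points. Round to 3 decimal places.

RD = 2.470

risk, rotating-shift workers = 458/4725 = 0.0969
risk, day-shift workers = 301/4167 = 0.0722
risk difference = 0.0969 − 0.0722 = 0.0247 → 2.470 percentage points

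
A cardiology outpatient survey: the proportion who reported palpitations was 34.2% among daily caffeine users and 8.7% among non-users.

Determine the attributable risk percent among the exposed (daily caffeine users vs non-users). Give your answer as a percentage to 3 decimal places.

AR% = (0.3420 − 0.0870) / 0.3420 = 0.7456 → 74.561%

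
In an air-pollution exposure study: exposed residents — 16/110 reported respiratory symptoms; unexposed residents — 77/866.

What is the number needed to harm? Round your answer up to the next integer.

risk, exposed residents = 16/110 = 0.145455
risk, unexposed residents = 77/866 = 0.088915
absolute risk difference = 0.056540
1 / 0.056540 = 17.687 → round up → 18

NNH ≈ 18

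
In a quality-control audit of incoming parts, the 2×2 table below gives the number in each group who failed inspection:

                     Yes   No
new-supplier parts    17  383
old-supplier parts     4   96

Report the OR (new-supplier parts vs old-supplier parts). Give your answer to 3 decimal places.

OR = (17 × 96) / (383 × 4) = 1632/1532 ≈ 1.065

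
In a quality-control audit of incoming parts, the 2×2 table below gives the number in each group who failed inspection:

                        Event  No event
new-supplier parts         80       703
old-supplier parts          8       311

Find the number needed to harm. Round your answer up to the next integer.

13

risk, new-supplier parts = 80/783 = 0.102171
risk, old-supplier parts = 8/319 = 0.025078
absolute risk difference = 0.077093
1 / 0.077093 = 12.971 → round up → 13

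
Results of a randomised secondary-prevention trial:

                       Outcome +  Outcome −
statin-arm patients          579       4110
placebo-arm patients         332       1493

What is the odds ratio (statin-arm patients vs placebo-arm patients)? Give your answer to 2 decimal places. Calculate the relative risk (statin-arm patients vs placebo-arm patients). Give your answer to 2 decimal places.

OR = 0.63; RR = 0.68

odds, statin-arm patients = 579/4110 = 0.1409
odds, placebo-arm patients = 332/1493 = 0.2224
OR = 0.1409 / 0.2224 = 0.63
risk, statin-arm patients = 579/4689 = 0.1235
risk, placebo-arm patients = 332/1825 = 0.1819
RR = 0.1235 / 0.1819 = 0.68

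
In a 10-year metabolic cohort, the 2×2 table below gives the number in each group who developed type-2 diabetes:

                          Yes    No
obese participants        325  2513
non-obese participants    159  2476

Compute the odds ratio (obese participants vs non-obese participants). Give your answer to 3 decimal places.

OR = (325 × 2476) / (2513 × 159) = 804700/399567 ≈ 2.014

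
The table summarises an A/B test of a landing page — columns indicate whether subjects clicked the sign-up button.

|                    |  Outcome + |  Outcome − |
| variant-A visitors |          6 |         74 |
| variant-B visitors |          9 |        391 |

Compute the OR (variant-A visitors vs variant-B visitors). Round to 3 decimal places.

OR = (6 × 391) / (74 × 9) = 2346/666 ≈ 3.523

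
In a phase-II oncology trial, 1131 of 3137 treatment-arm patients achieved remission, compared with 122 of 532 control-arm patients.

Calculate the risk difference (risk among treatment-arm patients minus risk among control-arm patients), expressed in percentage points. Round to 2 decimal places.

risk, treatment-arm patients = 1131/3137 = 0.3605
risk, control-arm patients = 122/532 = 0.2293
risk difference = 0.3605 − 0.2293 = 0.1312 → 13.12 percentage points

13.12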